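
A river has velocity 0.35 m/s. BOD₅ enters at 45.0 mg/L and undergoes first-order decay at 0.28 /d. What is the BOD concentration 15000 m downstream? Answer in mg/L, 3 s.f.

39.2 mg/L

Travel time t = 15000 m / 0.35 m/s = 1.5e+04/0.35 = 4.286e+04 s = 0.496 d.
First-order decay: C = 45.0·exp(−0.28·0.496) = 45.0·0.8703 = 39.16 mg/L.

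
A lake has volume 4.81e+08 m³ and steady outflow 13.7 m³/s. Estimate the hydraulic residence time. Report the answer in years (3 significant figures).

Q = 13.7 m³/s × 3.156e+07 s/yr = 4.323e+08 m³/yr.
Hydraulic residence time τ = V/Q = 4.81e+08/4.323e+08 = 1.113 yr.

1.11 yr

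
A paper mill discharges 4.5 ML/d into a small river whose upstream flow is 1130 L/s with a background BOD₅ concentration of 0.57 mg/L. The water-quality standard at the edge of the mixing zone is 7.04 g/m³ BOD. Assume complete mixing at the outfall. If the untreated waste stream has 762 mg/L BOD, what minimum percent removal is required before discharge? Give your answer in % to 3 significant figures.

4.5 ML/d = 0.05208 m³/s.
1130 L/s = 1.13 m³/s.
Mass balance: 7.04·1.182 = 0.05208·Cₑ + 1.13·0.57.
Cₑ = (8.322 − 0.6441) / 0.05208 = 147.4 mg/L.
Required removal = 1 − 147.4/762 = 80.65 %.

80.7 %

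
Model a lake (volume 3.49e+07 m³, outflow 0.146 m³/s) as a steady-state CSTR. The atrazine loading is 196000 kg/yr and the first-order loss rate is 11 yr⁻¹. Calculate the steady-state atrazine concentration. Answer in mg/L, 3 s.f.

0.504 mg/L

Outflow Q = 0.146 m³/s × 3.156e+07 s/yr = 4.607e+06 m³/yr.
Steady-state CSTR mass balance: W = Q·C + k·V·C, so C = W/(Q + kV).
Q + kV = 4.607e+06 + 11·3.49e+07 = 3.885e+08 m³/yr.
C = 196000/3.885e+08 = 0.0005045 kg/m³ = 0.5045 mg/L.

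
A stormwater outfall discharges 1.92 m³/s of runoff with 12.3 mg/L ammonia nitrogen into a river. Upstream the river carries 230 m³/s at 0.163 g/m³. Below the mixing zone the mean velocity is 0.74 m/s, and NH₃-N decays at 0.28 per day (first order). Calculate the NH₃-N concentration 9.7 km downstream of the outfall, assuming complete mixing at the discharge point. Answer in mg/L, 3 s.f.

After complete mixing, C₀ = (1.92·12.3 + 230·0.163) / 231.9 = 0.2635 mg/L.
Travel time t = 9700 m / 0.74 m/s = 1.311e+04 s = 0.1517 d.
C = 0.2635·exp(−0.28·0.1517) = 0.2635·0.9584 = 0.2525 mg/L.

0.253 mg/L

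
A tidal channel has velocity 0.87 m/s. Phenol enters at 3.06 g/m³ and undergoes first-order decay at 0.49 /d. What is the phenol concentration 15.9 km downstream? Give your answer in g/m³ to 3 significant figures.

2.76 g/m³

Travel time t = 15.9 km / 0.87 m/s = 1.59e+04/0.87 = 1.828e+04 s = 0.2115 d.
First-order decay: C = 3.06·exp(−0.49·0.2115) = 3.06·0.9015 = 2.759 g/m³.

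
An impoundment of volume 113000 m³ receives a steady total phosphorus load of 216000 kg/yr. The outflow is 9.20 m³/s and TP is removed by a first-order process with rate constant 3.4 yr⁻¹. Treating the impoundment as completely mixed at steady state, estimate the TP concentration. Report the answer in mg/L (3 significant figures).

0.743 mg/L

Outflow Q = 9.20 m³/s × 3.156e+07 s/yr = 2.903e+08 m³/yr.
Steady-state CSTR mass balance: W = Q·C + k·V·C, so C = W/(Q + kV).
Q + kV = 2.903e+08 + 3.4·113000 = 2.907e+08 m³/yr.
C = 216000/2.907e+08 = 0.000743 kg/m³ = 0.743 mg/L.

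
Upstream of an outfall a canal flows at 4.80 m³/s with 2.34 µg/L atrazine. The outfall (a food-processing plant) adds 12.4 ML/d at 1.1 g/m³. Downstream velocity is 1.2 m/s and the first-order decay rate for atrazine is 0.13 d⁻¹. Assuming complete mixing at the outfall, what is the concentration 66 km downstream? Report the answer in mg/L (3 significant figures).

12.4 ML/d = 0.1435 m³/s.
2.34 µg/L = 0.00234 mg/L.
After complete mixing, C₀ = (0.1435·1.1 + 4.8·0.00234) / 4.944 = 0.03421 mg/L.
Travel time t = 6.6e+04 m / 1.2 m/s = 5.5e+04 s = 0.6366 d.
C = 0.03421·exp(−0.13·0.6366) = 0.03421·0.9206 = 0.03149 mg/L.

0.0315 mg/L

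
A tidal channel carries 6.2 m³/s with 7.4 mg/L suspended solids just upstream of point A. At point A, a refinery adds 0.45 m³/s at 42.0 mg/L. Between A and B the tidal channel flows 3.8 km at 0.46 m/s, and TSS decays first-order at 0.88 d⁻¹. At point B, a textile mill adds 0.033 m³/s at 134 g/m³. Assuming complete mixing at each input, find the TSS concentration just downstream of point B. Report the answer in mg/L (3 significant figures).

9.57 mg/L

After input A: C = (6.2·7.4 + 0.45·42) / 6.65 = 9.741 mg/L.
Over the 3.8 km reach to input B (t = 8261 s = 0.09561 d), decay gives C = 9.741·exp(−0.88·0.09561) = 8.955 mg/L.
After input B: C = (6.65·8.955 + 0.033·134) / 6.683 = 9.573 mg/L.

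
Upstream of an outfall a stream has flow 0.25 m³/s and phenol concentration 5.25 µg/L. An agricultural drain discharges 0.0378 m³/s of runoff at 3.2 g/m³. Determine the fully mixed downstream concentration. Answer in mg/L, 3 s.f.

0.425 mg/L

5.25 µg/L = 0.00525 mg/L.
By mass balance at complete mixing, C = (0.0378·3.2 + 0.25·0.00525) / (0.0378 + 0.25) = 0.1223/0.2878 = 0.4249 mg/L.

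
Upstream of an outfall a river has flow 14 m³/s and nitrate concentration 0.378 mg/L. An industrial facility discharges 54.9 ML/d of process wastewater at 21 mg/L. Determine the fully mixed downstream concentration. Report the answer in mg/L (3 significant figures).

54.9 ML/d = 0.6354 m³/s.
Conservation of mass across the mixing zone: C = (0.6354·21 + 14·0.378) / (0.6354 + 14) = 18.64/14.64 = 1.273 mg/L.

1.27 mg/L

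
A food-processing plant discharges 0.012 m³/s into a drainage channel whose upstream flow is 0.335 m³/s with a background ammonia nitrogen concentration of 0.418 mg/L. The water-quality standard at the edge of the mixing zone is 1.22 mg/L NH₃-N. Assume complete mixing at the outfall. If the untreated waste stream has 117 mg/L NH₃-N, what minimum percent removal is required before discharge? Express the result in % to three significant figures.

79.8 %

Mass balance: 1.22·0.347 = 0.012·Cₑ + 0.335·0.418.
Cₑ = (0.4233 − 0.14) / 0.012 = 23.61 mg/L.
Required removal = 1 − 23.61/117 = 79.82 %.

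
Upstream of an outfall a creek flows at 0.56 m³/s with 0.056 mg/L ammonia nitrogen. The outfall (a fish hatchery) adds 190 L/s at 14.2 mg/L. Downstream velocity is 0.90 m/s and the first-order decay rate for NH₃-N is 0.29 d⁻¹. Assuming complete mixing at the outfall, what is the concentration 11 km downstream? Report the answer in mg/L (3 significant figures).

3.49 mg/L

190 L/s = 0.19 m³/s.
After complete mixing, C₀ = (0.19·14.2 + 0.56·0.056) / 0.75 = 3.639 mg/L.
Travel time t = 1.1e+04 m / 0.90 m/s = 1.222e+04 s = 0.1415 d.
C = 3.639·exp(−0.29·0.1415) = 3.639·0.9598 = 3.493 mg/L.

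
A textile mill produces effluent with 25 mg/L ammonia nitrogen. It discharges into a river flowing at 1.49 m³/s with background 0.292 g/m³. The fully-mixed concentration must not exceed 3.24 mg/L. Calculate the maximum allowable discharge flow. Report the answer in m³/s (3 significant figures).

0.202 m³/s

Mass balance at complete mixing: C_std·(Q_w + Q_r) = Q_w·C_e + Q_r·C_b.
Rearranging, Q_w = Q_r·(C_std − C_b)/(C_e − C_std) = 1.49·(3.24 − 0.292) / (25 − 3.24) = 0.2019 m³/s.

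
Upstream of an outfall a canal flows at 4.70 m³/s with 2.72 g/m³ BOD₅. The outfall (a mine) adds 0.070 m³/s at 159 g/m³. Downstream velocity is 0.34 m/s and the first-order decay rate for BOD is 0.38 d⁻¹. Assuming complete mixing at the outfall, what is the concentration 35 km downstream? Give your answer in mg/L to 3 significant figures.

3.19 mg/L

After complete mixing, C₀ = (0.07·159 + 4.7·2.72) / 4.77 = 5.013 mg/L.
Travel time t = 3.5e+04 m / 0.34 m/s = 1.029e+05 s = 1.191 d.
C = 5.013·exp(−0.38·1.191) = 5.013·0.6359 = 3.188 mg/L.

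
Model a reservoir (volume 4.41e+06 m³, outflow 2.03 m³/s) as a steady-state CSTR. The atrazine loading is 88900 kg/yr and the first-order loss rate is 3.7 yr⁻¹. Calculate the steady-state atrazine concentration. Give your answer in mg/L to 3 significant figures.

Outflow Q = 2.03 m³/s × 3.156e+07 s/yr = 6.406e+07 m³/yr.
Steady-state CSTR mass balance: W = Q·C + k·V·C, so C = W/(Q + kV).
Q + kV = 6.406e+07 + 3.7·4.41e+06 = 8.038e+07 m³/yr.
C = 88900/8.038e+07 = 0.001106 kg/m³ = 1.106 mg/L.

1.11 mg/L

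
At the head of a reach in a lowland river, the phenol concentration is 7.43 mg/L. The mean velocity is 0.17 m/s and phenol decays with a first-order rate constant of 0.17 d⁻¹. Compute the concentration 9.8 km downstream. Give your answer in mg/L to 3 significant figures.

6.63 mg/L

Travel time t = 9.8 km / 0.17 m/s = 9800/0.17 = 5.765e+04 s = 0.6672 d.
First-order decay: C = 7.43·exp(−0.17·0.6672) = 7.43·0.8928 = 6.633 mg/L.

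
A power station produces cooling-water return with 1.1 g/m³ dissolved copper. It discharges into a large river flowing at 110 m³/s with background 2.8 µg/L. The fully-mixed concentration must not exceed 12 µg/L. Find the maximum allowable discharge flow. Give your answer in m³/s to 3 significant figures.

2.8 µg/L = 0.0028 mg/L.
12 µg/L = 0.012 mg/L.
Mass balance at complete mixing: C_std·(Q_w + Q_r) = Q_w·C_e + Q_r·C_b.
Rearranging, Q_w = Q_r·(C_std − C_b)/(C_e − C_std) = 110·(0.012 − 0.0028) / (1.1 − 0.012) = 0.9301 m³/s.

0.930 m³/s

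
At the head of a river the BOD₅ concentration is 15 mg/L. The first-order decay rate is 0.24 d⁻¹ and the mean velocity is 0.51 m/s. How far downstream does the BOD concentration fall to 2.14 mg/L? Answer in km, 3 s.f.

358 km

From C = C₀·e^(−kt), t = ln(C₀/C)/k = ln(15/2.14)/0.24 = 1.947/0.24 = 8.114 d.
Distance = v·t = 0.51 m/s × 7.01e+05 s = 3.575e+05 m = 357.5 km.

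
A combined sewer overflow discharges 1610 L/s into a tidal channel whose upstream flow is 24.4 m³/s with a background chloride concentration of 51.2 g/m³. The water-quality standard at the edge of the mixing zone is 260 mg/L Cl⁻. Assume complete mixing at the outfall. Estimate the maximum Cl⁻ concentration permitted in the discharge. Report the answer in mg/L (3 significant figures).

1610 L/s = 1.61 m³/s.
Mass balance: 260·26.01 = 1.61·Cₑ + 24.4·51.2.
Cₑ = (6763 − 1249) / 1.61 = 3424 mg/L.

3420 mg/L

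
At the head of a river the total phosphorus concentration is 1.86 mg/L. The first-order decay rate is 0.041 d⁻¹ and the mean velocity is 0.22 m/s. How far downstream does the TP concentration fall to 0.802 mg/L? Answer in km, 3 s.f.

390 km

From C = C₀·e^(−kt), t = ln(C₀/C)/k = ln(1.86/0.802)/0.041 = 0.8412/0.041 = 20.52 d.
Distance = v·t = 0.22 m/s × 1.773e+06 s = 3.9e+05 m = 390 km.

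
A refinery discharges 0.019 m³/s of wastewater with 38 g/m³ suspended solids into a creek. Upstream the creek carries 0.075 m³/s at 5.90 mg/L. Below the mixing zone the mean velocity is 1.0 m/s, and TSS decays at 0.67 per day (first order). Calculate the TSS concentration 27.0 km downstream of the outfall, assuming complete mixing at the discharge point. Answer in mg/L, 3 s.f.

After complete mixing, C₀ = (0.019·38 + 0.075·5.9) / 0.094 = 12.39 mg/L.
Travel time t = 2.7e+04 m / 1.0 m/s = 2.7e+04 s = 0.3125 d.
C = 12.39·exp(−0.67·0.3125) = 12.39·0.8111 = 10.05 mg/L.

10.0 mg/L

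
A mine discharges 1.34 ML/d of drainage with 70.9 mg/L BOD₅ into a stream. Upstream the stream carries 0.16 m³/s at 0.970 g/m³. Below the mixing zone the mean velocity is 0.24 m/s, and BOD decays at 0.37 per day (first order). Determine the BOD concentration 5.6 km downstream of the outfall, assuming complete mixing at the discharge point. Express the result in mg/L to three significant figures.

1.34 ML/d = 0.01551 m³/s.
After complete mixing, C₀ = (0.01551·70.9 + 0.16·0.97) / 0.1755 = 7.15 mg/L.
Travel time t = 5600 m / 0.24 m/s = 2.333e+04 s = 0.2701 d.
C = 7.15·exp(−0.37·0.2701) = 7.15·0.9049 = 6.47 mg/L.

6.47 mg/L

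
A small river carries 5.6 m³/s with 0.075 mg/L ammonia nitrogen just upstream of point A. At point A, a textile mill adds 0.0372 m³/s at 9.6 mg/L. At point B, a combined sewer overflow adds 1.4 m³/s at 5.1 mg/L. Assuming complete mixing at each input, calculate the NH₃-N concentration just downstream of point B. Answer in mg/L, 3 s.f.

1.13 mg/L

After input A: C = (5.6·0.075 + 0.0372·9.6) / 5.637 = 0.1379 mg/L.
After input B: C = (5.637·0.1379 + 1.4·5.1) / 7.037 = 1.125 mg/L.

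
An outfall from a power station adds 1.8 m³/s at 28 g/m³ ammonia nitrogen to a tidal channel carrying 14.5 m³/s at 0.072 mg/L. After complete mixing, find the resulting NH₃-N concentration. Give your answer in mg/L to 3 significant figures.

3.16 mg/L

Flow-weighted mixing gives C = (1.8·28 + 14.5·0.072) / (1.8 + 14.5) = 51.44/16.3 = 3.156 mg/L.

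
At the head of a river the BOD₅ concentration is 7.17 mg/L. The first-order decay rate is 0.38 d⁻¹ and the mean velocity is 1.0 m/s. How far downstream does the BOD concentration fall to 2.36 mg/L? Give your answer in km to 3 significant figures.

253 km

From C = C₀·e^(−kt), t = ln(C₀/C)/k = ln(7.17/2.36)/0.38 = 1.111/0.38 = 2.924 d.
Distance = v·t = 1.0 m/s × 2.527e+05 s = 2.527e+05 m = 252.7 km.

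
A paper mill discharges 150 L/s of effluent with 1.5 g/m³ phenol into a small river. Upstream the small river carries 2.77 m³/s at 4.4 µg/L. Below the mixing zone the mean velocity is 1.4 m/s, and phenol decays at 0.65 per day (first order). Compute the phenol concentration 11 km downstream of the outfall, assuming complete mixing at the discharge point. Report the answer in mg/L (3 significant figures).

150 L/s = 0.15 m³/s.
4.4 µg/L = 0.0044 mg/L.
After complete mixing, C₀ = (0.15·1.5 + 2.77·0.0044) / 2.92 = 0.08123 mg/L.
Travel time t = 1.1e+04 m / 1.4 m/s = 7857 s = 0.09094 d.
C = 0.08123·exp(−0.65·0.09094) = 0.08123·0.9426 = 0.07657 mg/L.

0.0766 mg/L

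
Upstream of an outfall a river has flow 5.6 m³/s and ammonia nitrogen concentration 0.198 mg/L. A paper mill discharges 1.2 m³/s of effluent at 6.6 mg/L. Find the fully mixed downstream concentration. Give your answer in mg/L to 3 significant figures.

Flow-weighted mixing gives C = (1.2·6.6 + 5.6·0.198) / (1.2 + 5.6) = 9.029/6.8 = 1.328 mg/L.

1.33 mg/L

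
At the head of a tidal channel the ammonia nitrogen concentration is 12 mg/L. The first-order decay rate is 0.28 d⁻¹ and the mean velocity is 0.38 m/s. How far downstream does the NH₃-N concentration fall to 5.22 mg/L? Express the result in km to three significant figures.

From C = C₀·e^(−kt), t = ln(C₀/C)/k = ln(12/5.22)/0.28 = 0.8324/0.28 = 2.973 d.
Distance = v·t = 0.38 m/s × 2.569e+05 s = 9.761e+04 m = 97.61 km.

97.6 km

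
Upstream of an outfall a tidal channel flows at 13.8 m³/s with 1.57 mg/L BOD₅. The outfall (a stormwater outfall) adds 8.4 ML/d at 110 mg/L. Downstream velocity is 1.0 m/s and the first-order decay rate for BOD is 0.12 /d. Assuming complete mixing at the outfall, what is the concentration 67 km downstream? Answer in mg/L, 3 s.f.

2.12 mg/L

8.4 ML/d = 0.09722 m³/s.
After complete mixing, C₀ = (0.09722·110 + 13.8·1.57) / 13.9 = 2.329 mg/L.
Travel time t = 6.7e+04 m / 1.0 m/s = 6.7e+04 s = 0.7755 d.
C = 2.329·exp(−0.12·0.7755) = 2.329·0.9111 = 2.122 mg/L.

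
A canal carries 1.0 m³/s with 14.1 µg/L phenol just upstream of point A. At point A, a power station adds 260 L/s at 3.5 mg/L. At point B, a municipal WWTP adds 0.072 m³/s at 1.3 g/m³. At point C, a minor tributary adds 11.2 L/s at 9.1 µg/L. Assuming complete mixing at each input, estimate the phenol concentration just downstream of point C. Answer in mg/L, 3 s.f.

0.758 mg/L

14.1 µg/L = 0.0141 mg/L.
260 L/s = 0.26 m³/s.
After input A: C = (1·0.0141 + 0.26·3.5) / 1.26 = 0.7334 mg/L.
After input B: C = (1.26·0.7334 + 0.072·1.3) / 1.332 = 0.764 mg/L.
11.2 L/s = 0.0112 m³/s.
9.1 µg/L = 0.0091 mg/L.
After input C: C = (1.332·0.764 + 0.0112·0.0091) / 1.343 = 0.7577 mg/L.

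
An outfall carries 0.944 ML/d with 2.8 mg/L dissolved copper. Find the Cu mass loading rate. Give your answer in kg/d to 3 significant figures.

2.64 kg/d

0.944 ML/d = 0.01093 m³/s.
Mass flux = Q·C = 0.01093 m³/s × 2.8 g/m³ = 0.03059 g/s.
= 0.03059 g/s × 86.4 = 2.643 kg/d.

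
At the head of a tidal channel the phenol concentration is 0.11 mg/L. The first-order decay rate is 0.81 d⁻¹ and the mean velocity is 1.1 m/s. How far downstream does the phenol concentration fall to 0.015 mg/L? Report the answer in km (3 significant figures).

From C = C₀·e^(−kt), t = ln(C₀/C)/k = ln(0.11/0.015)/0.81 = 1.992/0.81 = 2.46 d.
Distance = v·t = 1.1 m/s × 2.125e+05 s = 2.338e+05 m = 233.8 km.

234 km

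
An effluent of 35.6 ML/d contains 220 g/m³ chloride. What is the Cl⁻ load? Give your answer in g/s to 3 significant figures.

35.6 ML/d = 0.412 m³/s.
Mass flux = Q·C = 0.412 m³/s × 220 g/m³ = 90.65 g/s.

90.6 g/s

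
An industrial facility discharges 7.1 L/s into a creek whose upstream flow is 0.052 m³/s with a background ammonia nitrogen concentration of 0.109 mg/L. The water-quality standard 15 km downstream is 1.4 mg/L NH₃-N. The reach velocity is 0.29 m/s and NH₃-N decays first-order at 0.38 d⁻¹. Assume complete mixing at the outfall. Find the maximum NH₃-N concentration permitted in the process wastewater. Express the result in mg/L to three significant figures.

13.8 mg/L

7.1 L/s = 0.0071 m³/s.
Travel time to the compliance point: t = 1.5e+04/0.29 = 5.172e+04 s = 0.5987 d; decay factor exp(−0.38·0.5987) = 0.7965.
So the concentration just after mixing may be at most 1.4/0.7965 = 1.758 mg/L.
Mass balance: 1.758·0.0591 = 0.0071·Cₑ + 0.052·0.109.
Cₑ = (0.1039 − 0.005668) / 0.0071 = 13.83 mg/L.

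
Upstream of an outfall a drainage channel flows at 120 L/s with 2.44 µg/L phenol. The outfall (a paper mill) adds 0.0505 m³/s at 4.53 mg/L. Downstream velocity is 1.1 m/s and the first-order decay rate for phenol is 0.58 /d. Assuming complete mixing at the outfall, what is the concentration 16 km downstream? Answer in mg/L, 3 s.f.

1.22 mg/L

120 L/s = 0.12 m³/s.
2.44 µg/L = 0.00244 mg/L.
After complete mixing, C₀ = (0.0505·4.53 + 0.12·0.00244) / 0.1705 = 1.343 mg/L.
Travel time t = 1.6e+04 m / 1.1 m/s = 1.455e+04 s = 0.1684 d.
C = 1.343·exp(−0.58·0.1684) = 1.343·0.907 = 1.218 mg/L.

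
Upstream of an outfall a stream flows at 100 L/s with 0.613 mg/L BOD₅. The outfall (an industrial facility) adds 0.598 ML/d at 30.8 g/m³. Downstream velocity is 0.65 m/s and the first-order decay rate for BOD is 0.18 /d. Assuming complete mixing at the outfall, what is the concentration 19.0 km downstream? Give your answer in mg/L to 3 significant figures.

0.598 ML/d = 0.006921 m³/s.
100 L/s = 0.1 m³/s.
After complete mixing, C₀ = (0.006921·30.8 + 0.1·0.613) / 0.1069 = 2.567 mg/L.
Travel time t = 1.9e+04 m / 0.65 m/s = 2.923e+04 s = 0.3383 d.
C = 2.567·exp(−0.18·0.3383) = 2.567·0.9409 = 2.415 mg/L.

2.42 mg/L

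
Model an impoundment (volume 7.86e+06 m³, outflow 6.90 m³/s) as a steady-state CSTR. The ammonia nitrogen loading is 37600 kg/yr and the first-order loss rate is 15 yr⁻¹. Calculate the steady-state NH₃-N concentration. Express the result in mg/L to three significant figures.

0.112 mg/L

Outflow Q = 6.90 m³/s × 3.156e+07 s/yr = 2.177e+08 m³/yr.
Steady-state CSTR mass balance: W = Q·C + k·V·C, so C = W/(Q + kV).
Q + kV = 2.177e+08 + 15·7.86e+06 = 3.356e+08 m³/yr.
C = 37600/3.356e+08 = 0.000112 kg/m³ = 0.112 mg/L.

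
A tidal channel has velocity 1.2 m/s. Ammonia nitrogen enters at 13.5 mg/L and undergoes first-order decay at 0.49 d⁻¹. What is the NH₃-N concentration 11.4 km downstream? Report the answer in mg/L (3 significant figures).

Travel time t = 11.4 km / 1.2 m/s = 1.14e+04/1.2 = 9500 s = 0.11 d.
First-order decay: C = 13.5·exp(−0.49·0.11) = 13.5·0.9475 = 12.79 mg/L.

12.8 mg/L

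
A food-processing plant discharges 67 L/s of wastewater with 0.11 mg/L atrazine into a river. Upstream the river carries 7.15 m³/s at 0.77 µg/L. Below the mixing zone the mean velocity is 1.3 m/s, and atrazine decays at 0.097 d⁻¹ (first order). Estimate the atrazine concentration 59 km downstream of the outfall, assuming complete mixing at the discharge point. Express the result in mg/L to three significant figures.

0.00170 mg/L

67 L/s = 0.067 m³/s.
0.77 µg/L = 0.00077 mg/L.
After complete mixing, C₀ = (0.067·0.11 + 7.15·0.00077) / 7.217 = 0.001784 mg/L.
Travel time t = 5.9e+04 m / 1.3 m/s = 4.538e+04 s = 0.5253 d.
C = 0.001784·exp(−0.097·0.5253) = 0.001784·0.9503 = 0.001695 mg/L.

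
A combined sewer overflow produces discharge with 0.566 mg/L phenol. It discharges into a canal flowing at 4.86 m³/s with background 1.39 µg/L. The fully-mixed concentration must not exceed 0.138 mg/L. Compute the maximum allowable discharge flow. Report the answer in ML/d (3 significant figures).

1.39 µg/L = 0.00139 mg/L.
Mass balance at complete mixing: C_std·(Q_w + Q_r) = Q_w·C_e + Q_r·C_b.
Rearranging, Q_w = Q_r·(C_std − C_b)/(C_e − C_std) = 4.86·(0.138 − 0.00139) / (0.566 − 0.138) = 1.551 m³/s.
= 134 ML/d.

134 ML/d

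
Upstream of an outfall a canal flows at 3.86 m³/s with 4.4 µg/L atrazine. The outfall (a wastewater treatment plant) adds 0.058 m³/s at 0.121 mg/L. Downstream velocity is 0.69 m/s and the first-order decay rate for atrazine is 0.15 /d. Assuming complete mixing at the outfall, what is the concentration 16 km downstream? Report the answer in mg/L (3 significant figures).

4.4 µg/L = 0.0044 mg/L.
After complete mixing, C₀ = (0.058·0.121 + 3.86·0.0044) / 3.918 = 0.006126 mg/L.
Travel time t = 1.6e+04 m / 0.69 m/s = 2.319e+04 s = 0.2684 d.
C = 0.006126·exp(−0.15·0.2684) = 0.006126·0.9605 = 0.005884 mg/L.

0.00588 mg/L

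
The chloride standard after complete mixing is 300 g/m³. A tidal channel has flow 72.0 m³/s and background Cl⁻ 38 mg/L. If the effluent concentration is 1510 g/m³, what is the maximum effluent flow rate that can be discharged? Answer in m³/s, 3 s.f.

Mass balance at complete mixing: C_std·(Q_w + Q_r) = Q_w·C_e + Q_r·C_b.
Rearranging, Q_w = Q_r·(C_std − C_b)/(C_e − C_std) = 72.0·(300 − 38) / (1510 − 300) = 15.59 m³/s.

15.6 m³/s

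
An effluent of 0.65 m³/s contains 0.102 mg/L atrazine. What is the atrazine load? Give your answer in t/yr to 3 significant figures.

Mass flux = Q·C = 0.65 m³/s × 0.102 g/m³ = 0.0663 g/s.
= 0.0663 g/s × 31.56 = 2.092 t/yr.

2.09 t/yr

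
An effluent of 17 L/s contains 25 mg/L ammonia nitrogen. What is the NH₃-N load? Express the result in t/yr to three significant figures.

17 L/s = 0.017 m³/s.
Mass flux = Q·C = 0.017 m³/s × 25 g/m³ = 0.425 g/s.
= 0.425 g/s × 31.56 = 13.41 t/yr.

13.4 t/yr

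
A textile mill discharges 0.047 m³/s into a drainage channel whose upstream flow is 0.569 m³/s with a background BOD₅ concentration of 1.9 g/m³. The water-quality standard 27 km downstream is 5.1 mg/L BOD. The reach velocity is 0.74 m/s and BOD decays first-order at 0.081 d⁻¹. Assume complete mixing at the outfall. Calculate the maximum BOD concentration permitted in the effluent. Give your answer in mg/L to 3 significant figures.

Travel time to the compliance point: t = 2.7e+04/0.74 = 3.649e+04 s = 0.4223 d; decay factor exp(−0.081·0.4223) = 0.9664.
So the concentration just after mixing may be at most 5.1/0.9664 = 5.277 mg/L.
Mass balance: 5.277·0.616 = 0.047·Cₑ + 0.569·1.9.
Cₑ = (3.251 − 1.081) / 0.047 = 46.17 mg/L.

46.2 mg/L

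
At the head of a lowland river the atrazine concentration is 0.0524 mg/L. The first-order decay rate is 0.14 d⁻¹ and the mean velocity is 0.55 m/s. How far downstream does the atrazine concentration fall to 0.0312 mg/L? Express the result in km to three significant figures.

From C = C₀·e^(−kt), t = ln(C₀/C)/k = ln(0.0524/0.0312)/0.14 = 0.5185/0.14 = 3.703 d.
Distance = v·t = 0.55 m/s × 3.2e+05 s = 1.76e+05 m = 176 km.

176 km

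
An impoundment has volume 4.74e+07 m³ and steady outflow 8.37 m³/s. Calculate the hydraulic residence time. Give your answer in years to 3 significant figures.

0.179 yr

Q = 8.37 m³/s × 3.156e+07 s/yr = 2.641e+08 m³/yr.
Hydraulic residence time τ = V/Q = 4.74e+07/2.641e+08 = 0.1795 yr.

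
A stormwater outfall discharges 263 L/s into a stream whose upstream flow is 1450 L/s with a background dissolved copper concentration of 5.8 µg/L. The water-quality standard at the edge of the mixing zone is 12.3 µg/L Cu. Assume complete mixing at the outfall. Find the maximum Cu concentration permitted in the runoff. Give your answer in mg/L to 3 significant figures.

0.0481 mg/L

263 L/s = 0.263 m³/s.
1450 L/s = 1.45 m³/s.
5.8 µg/L = 0.0058 mg/L.
12.3 µg/L = 0.0123 mg/L.
Mass balance: 0.0123·1.713 = 0.263·Cₑ + 1.45·0.0058.
Cₑ = (0.02107 − 0.00841) / 0.263 = 0.04814 mg/L.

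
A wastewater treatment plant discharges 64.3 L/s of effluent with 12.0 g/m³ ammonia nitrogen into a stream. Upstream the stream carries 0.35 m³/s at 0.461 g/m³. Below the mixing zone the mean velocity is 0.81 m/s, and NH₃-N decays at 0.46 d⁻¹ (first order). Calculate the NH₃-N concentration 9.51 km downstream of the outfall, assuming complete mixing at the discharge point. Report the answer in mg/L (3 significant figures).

64.3 L/s = 0.0643 m³/s.
After complete mixing, C₀ = (0.0643·12 + 0.35·0.461) / 0.4143 = 2.252 mg/L.
Travel time t = 9510 m / 0.81 m/s = 1.174e+04 s = 0.1359 d.
C = 2.252·exp(−0.46·0.1359) = 2.252·0.9394 = 2.115 mg/L.

2.12 mg/L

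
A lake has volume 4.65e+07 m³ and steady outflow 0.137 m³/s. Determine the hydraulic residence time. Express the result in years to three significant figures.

Q = 0.137 m³/s × 3.156e+07 s/yr = 4.323e+06 m³/yr.
Hydraulic residence time τ = V/Q = 4.65e+07/4.323e+06 = 10.76 yr.

10.8 yr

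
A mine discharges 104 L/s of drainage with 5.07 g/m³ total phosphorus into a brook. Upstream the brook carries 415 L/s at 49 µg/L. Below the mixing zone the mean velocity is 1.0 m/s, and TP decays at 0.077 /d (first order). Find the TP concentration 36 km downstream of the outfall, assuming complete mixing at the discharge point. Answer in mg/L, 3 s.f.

1.02 mg/L

104 L/s = 0.104 m³/s.
415 L/s = 0.415 m³/s.
49 µg/L = 0.049 mg/L.
After complete mixing, C₀ = (0.104·5.07 + 0.415·0.049) / 0.519 = 1.055 mg/L.
Travel time t = 3.6e+04 m / 1.0 m/s = 3.6e+04 s = 0.4167 d.
C = 1.055·exp(−0.077·0.4167) = 1.055·0.9684 = 1.022 mg/L.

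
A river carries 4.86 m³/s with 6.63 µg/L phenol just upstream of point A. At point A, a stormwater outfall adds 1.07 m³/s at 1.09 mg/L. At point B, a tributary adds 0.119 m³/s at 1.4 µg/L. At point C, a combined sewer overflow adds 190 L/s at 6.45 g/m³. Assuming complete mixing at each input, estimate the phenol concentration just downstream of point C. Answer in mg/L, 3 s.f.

0.389 mg/L

6.63 µg/L = 0.00663 mg/L.
After input A: C = (4.86·0.00663 + 1.07·1.09) / 5.93 = 0.2021 mg/L.
1.4 µg/L = 0.0014 mg/L.
After input B: C = (5.93·0.2021 + 0.119·0.0014) / 6.049 = 0.1982 mg/L.
190 L/s = 0.19 m³/s.
After input C: C = (6.049·0.1982 + 0.19·6.45) / 6.239 = 0.3886 mg/L.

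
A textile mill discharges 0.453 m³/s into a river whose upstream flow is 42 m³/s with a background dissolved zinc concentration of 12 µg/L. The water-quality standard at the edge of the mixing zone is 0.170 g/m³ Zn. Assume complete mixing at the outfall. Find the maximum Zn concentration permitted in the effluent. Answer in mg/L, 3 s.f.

14.8 mg/L

12 µg/L = 0.012 mg/L.
Mass balance: 0.17·42.45 = 0.453·Cₑ + 42·0.012.
Cₑ = (7.217 − 0.504) / 0.453 = 14.82 mg/L.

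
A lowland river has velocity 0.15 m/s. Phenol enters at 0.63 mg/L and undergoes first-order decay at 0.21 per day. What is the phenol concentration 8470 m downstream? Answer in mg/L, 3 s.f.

0.549 mg/L

Travel time t = 8470 m / 0.15 m/s = 8470/0.15 = 5.647e+04 s = 0.6535 d.
First-order decay: C = 0.63·exp(−0.21·0.6535) = 0.63·0.8718 = 0.5492 mg/L.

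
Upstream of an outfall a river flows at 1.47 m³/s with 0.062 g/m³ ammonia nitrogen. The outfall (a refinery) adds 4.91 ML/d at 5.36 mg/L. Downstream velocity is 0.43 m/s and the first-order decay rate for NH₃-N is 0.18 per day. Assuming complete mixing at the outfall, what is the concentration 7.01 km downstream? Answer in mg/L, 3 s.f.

0.251 mg/L

4.91 ML/d = 0.05683 m³/s.
After complete mixing, C₀ = (0.05683·5.36 + 1.47·0.062) / 1.527 = 0.2592 mg/L.
Travel time t = 7010 m / 0.43 m/s = 1.63e+04 s = 0.1887 d.
C = 0.2592·exp(−0.18·0.1887) = 0.2592·0.9666 = 0.2505 mg/L.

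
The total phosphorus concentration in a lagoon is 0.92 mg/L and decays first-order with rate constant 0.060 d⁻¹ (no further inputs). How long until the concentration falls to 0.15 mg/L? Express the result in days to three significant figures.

30.2 d

t = ln(C₀/C)/k = ln(0.92/0.15)/0.060 = 1.814/0.060 = 30.23 d.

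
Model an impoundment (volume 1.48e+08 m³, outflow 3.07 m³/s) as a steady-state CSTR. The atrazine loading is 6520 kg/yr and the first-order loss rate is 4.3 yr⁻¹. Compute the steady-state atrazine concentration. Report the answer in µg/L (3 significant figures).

8.89 µg/L

Outflow Q = 3.07 m³/s × 3.156e+07 s/yr = 9.688e+07 m³/yr.
Steady-state CSTR mass balance: W = Q·C + k·V·C, so C = W/(Q + kV).
Q + kV = 9.688e+07 + 4.3·1.48e+08 = 7.333e+08 m³/yr.
C = 6520/7.333e+08 = 8.892e-06 kg/m³ = 0.008892 mg/L = 8.892 µg/L.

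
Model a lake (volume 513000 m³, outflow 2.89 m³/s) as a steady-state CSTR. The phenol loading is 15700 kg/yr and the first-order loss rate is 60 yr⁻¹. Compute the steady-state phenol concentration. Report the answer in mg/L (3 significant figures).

0.129 mg/L

Outflow Q = 2.89 m³/s × 3.156e+07 s/yr = 9.12e+07 m³/yr.
Steady-state CSTR mass balance: W = Q·C + k·V·C, so C = W/(Q + kV).
Q + kV = 9.12e+07 + 60·513000 = 1.22e+08 m³/yr.
C = 15700/1.22e+08 = 0.0001287 kg/m³ = 0.1287 mg/L.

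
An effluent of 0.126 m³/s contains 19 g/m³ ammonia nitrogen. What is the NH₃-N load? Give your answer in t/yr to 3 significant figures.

Mass flux = Q·C = 0.126 m³/s × 19 g/m³ = 2.394 g/s.
= 2.394 g/s × 31.56 = 75.55 t/yr.

75.5 t/yr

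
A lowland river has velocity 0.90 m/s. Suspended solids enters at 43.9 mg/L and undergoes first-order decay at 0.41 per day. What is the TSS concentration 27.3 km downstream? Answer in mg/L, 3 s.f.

Travel time t = 27.3 km / 0.90 m/s = 2.73e+04/0.90 = 3.033e+04 s = 0.3511 d.
First-order decay: C = 43.9·exp(−0.41·0.3511) = 43.9·0.8659 = 38.01 mg/L.

38.0 mg/L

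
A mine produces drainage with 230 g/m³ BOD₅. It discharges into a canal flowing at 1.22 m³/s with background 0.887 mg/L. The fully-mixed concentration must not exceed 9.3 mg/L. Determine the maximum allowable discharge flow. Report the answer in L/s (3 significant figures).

Mass balance at complete mixing: C_std·(Q_w + Q_r) = Q_w·C_e + Q_r·C_b.
Rearranging, Q_w = Q_r·(C_std − C_b)/(C_e − C_std) = 1.22·(9.3 − 0.887) / (230 − 9.3) = 0.04651 m³/s.
= 46.51 L/s.

46.5 L/s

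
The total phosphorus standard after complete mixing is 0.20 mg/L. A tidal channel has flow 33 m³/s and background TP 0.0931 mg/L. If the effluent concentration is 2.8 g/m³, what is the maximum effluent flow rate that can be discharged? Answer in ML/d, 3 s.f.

117 ML/d

Mass balance at complete mixing: C_std·(Q_w + Q_r) = Q_w·C_e + Q_r·C_b.
Rearranging, Q_w = Q_r·(C_std − C_b)/(C_e − C_std) = 33·(0.2 − 0.0931) / (2.8 − 0.2) = 1.357 m³/s.
= 117.2 ML/d.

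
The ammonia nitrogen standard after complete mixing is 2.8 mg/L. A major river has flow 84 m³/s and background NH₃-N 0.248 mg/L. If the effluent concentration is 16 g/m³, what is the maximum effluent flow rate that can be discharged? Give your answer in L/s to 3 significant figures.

16200 L/s

Mass balance at complete mixing: C_std·(Q_w + Q_r) = Q_w·C_e + Q_r·C_b.
Rearranging, Q_w = Q_r·(C_std − C_b)/(C_e − C_std) = 84·(2.8 − 0.248) / (16 − 2.8) = 16.24 m³/s.
= 1.624e+04 L/s.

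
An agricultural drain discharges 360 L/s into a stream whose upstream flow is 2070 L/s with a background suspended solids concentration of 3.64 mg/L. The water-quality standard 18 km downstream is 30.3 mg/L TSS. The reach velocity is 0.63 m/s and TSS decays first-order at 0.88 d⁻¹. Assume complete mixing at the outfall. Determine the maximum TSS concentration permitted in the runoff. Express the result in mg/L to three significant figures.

360 L/s = 0.36 m³/s.
2070 L/s = 2.07 m³/s.
Travel time to the compliance point: t = 1.8e+04/0.63 = 2.857e+04 s = 0.3307 d; decay factor exp(−0.88·0.3307) = 0.7475.
So the concentration just after mixing may be at most 30.3/0.7475 = 40.53 mg/L.
Mass balance: 40.53·2.43 = 0.36·Cₑ + 2.07·3.64.
Cₑ = (98.5 − 7.535) / 0.36 = 252.7 mg/L.

253 mg/L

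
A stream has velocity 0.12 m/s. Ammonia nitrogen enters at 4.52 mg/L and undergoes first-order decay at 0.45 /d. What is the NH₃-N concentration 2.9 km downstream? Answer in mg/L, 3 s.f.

Travel time t = 2.9 km / 0.12 m/s = 2900/0.12 = 2.417e+04 s = 0.2797 d.
First-order decay: C = 4.52·exp(−0.45·0.2797) = 4.52·0.8817 = 3.985 mg/L.

3.99 mg/L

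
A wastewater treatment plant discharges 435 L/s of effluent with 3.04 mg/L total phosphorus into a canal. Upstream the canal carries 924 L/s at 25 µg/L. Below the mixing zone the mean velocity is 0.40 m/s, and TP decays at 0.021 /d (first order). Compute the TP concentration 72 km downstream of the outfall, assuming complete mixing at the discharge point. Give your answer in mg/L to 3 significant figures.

435 L/s = 0.435 m³/s.
924 L/s = 0.924 m³/s.
25 µg/L = 0.025 mg/L.
After complete mixing, C₀ = (0.435·3.04 + 0.924·0.025) / 1.359 = 0.9901 mg/L.
Travel time t = 7.2e+04 m / 0.40 m/s = 1.8e+05 s = 2.083 d.
C = 0.9901·exp(−0.021·2.083) = 0.9901·0.9572 = 0.9477 mg/L.

0.948 mg/L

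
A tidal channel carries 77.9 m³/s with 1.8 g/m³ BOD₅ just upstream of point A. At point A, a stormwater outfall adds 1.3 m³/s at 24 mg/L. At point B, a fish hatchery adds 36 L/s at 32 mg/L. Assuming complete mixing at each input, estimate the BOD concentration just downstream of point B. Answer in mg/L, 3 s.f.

2.18 mg/L

After input A: C = (77.9·1.8 + 1.3·24) / 79.2 = 2.164 mg/L.
36 L/s = 0.036 m³/s.
After input B: C = (79.2·2.164 + 0.036·32) / 79.24 = 2.178 mg/L.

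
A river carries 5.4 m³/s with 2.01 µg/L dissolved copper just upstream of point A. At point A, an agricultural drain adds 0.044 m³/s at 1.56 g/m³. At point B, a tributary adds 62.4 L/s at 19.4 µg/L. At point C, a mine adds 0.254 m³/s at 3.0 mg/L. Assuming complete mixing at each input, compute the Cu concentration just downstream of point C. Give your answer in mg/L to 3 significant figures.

0.146 mg/L

2.01 µg/L = 0.00201 mg/L.
After input A: C = (5.4·0.00201 + 0.044·1.56) / 5.444 = 0.0146 mg/L.
62.4 L/s = 0.0624 m³/s.
19.4 µg/L = 0.0194 mg/L.
After input B: C = (5.444·0.0146 + 0.0624·0.0194) / 5.506 = 0.01466 mg/L.
After input C: C = (5.506·0.01466 + 0.254·3) / 5.76 = 0.1463 mg/L.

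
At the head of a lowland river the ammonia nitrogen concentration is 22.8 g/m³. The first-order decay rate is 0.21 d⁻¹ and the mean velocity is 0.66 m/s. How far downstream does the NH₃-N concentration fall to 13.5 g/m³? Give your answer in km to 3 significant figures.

142 km

From C = C₀·e^(−kt), t = ln(C₀/C)/k = ln(22.8/13.5)/0.21 = 0.5241/0.21 = 2.496 d.
Distance = v·t = 0.66 m/s × 2.156e+05 s = 1.423e+05 m = 142.3 km.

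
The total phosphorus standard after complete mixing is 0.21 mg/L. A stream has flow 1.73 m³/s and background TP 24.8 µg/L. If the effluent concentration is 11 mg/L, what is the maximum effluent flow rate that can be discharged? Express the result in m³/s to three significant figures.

24.8 µg/L = 0.0248 mg/L.
Mass balance at complete mixing: C_std·(Q_w + Q_r) = Q_w·C_e + Q_r·C_b.
Rearranging, Q_w = Q_r·(C_std − C_b)/(C_e − C_std) = 1.73·(0.21 − 0.0248) / (11 − 0.21) = 0.02969 m³/s.

0.0297 m³/s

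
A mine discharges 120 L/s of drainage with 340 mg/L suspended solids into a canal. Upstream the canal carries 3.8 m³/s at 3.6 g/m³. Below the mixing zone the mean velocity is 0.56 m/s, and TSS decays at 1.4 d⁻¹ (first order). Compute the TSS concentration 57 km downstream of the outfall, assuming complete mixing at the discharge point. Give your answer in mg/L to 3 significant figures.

120 L/s = 0.12 m³/s.
After complete mixing, C₀ = (0.12·340 + 3.8·3.6) / 3.92 = 13.9 mg/L.
Travel time t = 5.7e+04 m / 0.56 m/s = 1.018e+05 s = 1.178 d.
C = 13.9·exp(−1.4·1.178) = 13.9·0.1922 = 2.671 mg/L.

2.67 mg/L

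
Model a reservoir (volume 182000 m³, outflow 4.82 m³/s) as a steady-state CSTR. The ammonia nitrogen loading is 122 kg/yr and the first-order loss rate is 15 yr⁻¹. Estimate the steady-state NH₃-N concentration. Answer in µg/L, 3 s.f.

Outflow Q = 4.82 m³/s × 3.156e+07 s/yr = 1.521e+08 m³/yr.
Steady-state CSTR mass balance: W = Q·C + k·V·C, so C = W/(Q + kV).
Q + kV = 1.521e+08 + 15·182000 = 1.548e+08 m³/yr.
C = 122/1.548e+08 = 7.879e-07 kg/m³ = 0.0007879 mg/L = 0.7879 µg/L.

0.788 µg/L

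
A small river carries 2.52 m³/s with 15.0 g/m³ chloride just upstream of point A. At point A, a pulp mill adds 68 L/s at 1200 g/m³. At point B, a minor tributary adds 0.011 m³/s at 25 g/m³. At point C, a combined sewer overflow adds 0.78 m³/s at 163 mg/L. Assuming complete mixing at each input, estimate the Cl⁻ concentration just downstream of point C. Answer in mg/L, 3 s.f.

73.0 mg/L

68 L/s = 0.068 m³/s.
After input A: C = (2.52·15 + 0.068·1200) / 2.588 = 46.14 mg/L.
After input B: C = (2.588·46.14 + 0.011·25) / 2.599 = 46.05 mg/L.
After input C: C = (2.599·46.05 + 0.78·163) / 3.379 = 73.04 mg/L.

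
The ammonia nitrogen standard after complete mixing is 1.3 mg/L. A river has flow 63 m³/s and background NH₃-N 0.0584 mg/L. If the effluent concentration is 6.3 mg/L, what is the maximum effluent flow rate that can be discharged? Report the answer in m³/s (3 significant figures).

15.6 m³/s

Mass balance at complete mixing: C_std·(Q_w + Q_r) = Q_w·C_e + Q_r·C_b.
Rearranging, Q_w = Q_r·(C_std − C_b)/(C_e − C_std) = 63·(1.3 − 0.0584) / (6.3 − 1.3) = 15.64 m³/s.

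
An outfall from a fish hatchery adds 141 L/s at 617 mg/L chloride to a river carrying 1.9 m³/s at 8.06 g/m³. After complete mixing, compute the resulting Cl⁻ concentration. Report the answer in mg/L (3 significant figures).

141 L/s = 0.141 m³/s.
Conservation of mass across the mixing zone: C = (0.141·617 + 1.9·8.06) / (0.141 + 1.9) = 102.3/2.041 = 50.13 mg/L.

50.1 mg/L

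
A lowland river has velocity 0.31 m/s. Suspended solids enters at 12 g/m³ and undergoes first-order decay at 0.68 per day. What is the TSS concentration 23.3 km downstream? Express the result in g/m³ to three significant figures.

6.64 g/m³

Travel time t = 23.3 km / 0.31 m/s = 2.33e+04/0.31 = 7.516e+04 s = 0.8699 d.
First-order decay: C = 12·exp(−0.68·0.8699) = 12·0.5535 = 6.642 g/m³.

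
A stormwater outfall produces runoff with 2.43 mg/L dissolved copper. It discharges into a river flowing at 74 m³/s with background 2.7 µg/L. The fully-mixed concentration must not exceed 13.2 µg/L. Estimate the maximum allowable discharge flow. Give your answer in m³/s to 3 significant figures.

2.7 µg/L = 0.0027 mg/L.
13.2 µg/L = 0.0132 mg/L.
Mass balance at complete mixing: C_std·(Q_w + Q_r) = Q_w·C_e + Q_r·C_b.
Rearranging, Q_w = Q_r·(C_std − C_b)/(C_e − C_std) = 74·(0.0132 − 0.0027) / (2.43 − 0.0132) = 0.3215 m³/s.

0.321 m³/s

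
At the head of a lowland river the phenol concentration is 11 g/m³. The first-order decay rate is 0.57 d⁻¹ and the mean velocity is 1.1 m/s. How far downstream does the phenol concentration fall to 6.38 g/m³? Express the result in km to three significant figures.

90.8 km

From C = C₀·e^(−kt), t = ln(C₀/C)/k = ln(11/6.38)/0.57 = 0.5447/0.57 = 0.9557 d.
Distance = v·t = 1.1 m/s × 8.257e+04 s = 9.083e+04 m = 90.83 km.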